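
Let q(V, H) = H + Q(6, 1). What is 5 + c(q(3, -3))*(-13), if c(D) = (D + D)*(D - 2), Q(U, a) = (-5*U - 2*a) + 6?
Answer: -23369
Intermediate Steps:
Q(U, a) = 6 - 5*U - 2*a
q(V, H) = -26 + H (q(V, H) = H + (6 - 5*6 - 2*1) = H + (6 - 30 - 2) = H - 26 = -26 + H)
c(D) = 2*D*(-2 + D) (c(D) = (2*D)*(-2 + D) = 2*D*(-2 + D))
5 + c(q(3, -3))*(-13) = 5 + (2*(-26 - 3)*(-2 + (-26 - 3)))*(-13) = 5 + (2*(-29)*(-2 - 29))*(-13) = 5 + (2*(-29)*(-31))*(-13) = 5 + 1798*(-13) = 5 - 23374 = -23369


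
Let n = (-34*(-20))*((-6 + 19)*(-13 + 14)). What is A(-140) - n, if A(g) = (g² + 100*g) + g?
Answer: -3380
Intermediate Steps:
A(g) = g² + 101*g
n = 8840 (n = 680*(13*1) = 680*13 = 8840)
A(-140) - n = -140*(101 - 140) - 1*8840 = -140*(-39) - 8840 = 5460 - 8840 = -3380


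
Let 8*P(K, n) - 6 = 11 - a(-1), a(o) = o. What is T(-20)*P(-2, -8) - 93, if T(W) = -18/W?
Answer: -3639/40 ≈ -90.975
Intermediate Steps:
P(K, n) = 9/4 (P(K, n) = ¾ + (11 - 1*(-1))/8 = ¾ + (11 + 1)/8 = ¾ + (⅛)*12 = ¾ + 3/2 = 9/4)
T(-20)*P(-2, -8) - 93 = -18/(-20)*(9/4) - 93 = -18*(-1/20)*(9/4) - 93 = (9/10)*(9/4) - 93 = 81/40 - 93 = -3639/40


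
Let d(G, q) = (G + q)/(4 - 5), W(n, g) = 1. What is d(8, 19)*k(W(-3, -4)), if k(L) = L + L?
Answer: -54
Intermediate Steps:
k(L) = 2*L
d(G, q) = -G - q (d(G, q) = (G + q)/(-1) = (G + q)*(-1) = -G - q)
d(8, 19)*k(W(-3, -4)) = (-1*8 - 1*19)*(2*1) = (-8 - 19)*2 = -27*2 = -54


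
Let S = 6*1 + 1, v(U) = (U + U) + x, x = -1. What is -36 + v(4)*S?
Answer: 13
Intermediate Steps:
v(U) = -1 + 2*U (v(U) = (U + U) - 1 = 2*U - 1 = -1 + 2*U)
S = 7 (S = 6 + 1 = 7)
-36 + v(4)*S = -36 + (-1 + 2*4)*7 = -36 + (-1 + 8)*7 = -36 + 7*7 = -36 + 49 = 13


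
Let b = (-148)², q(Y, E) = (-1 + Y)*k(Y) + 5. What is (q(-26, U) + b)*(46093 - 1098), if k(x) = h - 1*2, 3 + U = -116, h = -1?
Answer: 989440050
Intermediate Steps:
U = -119 (U = -3 - 116 = -119)
k(x) = -3 (k(x) = -1 - 1*2 = -1 - 2 = -3)
q(Y, E) = 8 - 3*Y (q(Y, E) = (-1 + Y)*(-3) + 5 = (3 - 3*Y) + 5 = 8 - 3*Y)
b = 21904
(q(-26, U) + b)*(46093 - 1098) = ((8 - 3*(-26)) + 21904)*(46093 - 1098) = ((8 + 78) + 21904)*44995 = (86 + 21904)*44995 = 21990*44995 = 989440050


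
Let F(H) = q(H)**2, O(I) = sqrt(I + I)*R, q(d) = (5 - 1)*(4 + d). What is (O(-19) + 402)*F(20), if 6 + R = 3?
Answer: 3704832 - 27648*I*sqrt(38) ≈ 3.7048e+6 - 1.7043e+5*I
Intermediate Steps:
R = -3 (R = -6 + 3 = -3)
q(d) = 16 + 4*d (q(d) = 4*(4 + d) = 16 + 4*d)
O(I) = -3*sqrt(2)*sqrt(I) (O(I) = sqrt(I + I)*(-3) = sqrt(2*I)*(-3) = (sqrt(2)*sqrt(I))*(-3) = -3*sqrt(2)*sqrt(I))
F(H) = (16 + 4*H)**2
(O(-19) + 402)*F(20) = (-3*sqrt(2)*sqrt(-19) + 402)*(16*(4 + 20)**2) = (-3*sqrt(2)*I*sqrt(19) + 402)*(16*24**2) = (-3*I*sqrt(38) + 402)*(16*576) = (402 - 3*I*sqrt(38))*9216 = 3704832 - 27648*I*sqrt(38)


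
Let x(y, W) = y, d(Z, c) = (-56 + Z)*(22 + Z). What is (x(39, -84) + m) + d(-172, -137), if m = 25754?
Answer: 59993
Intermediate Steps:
(x(39, -84) + m) + d(-172, -137) = (39 + 25754) + (-1232 + (-172)² - 34*(-172)) = 25793 + (-1232 + 29584 + 5848) = 25793 + 34200 = 59993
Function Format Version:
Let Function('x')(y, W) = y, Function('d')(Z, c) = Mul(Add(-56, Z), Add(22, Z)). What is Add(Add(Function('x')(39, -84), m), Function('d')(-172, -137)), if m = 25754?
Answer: 59993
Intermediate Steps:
Add(Add(Function('x')(39, -84), m), Function('d')(-172, -137)) = Add(Add(39, 25754), Add(-1232, Pow(-172, 2), Mul(-34, -172))) = Add(25793, Add(-1232, 29584, 5848)) = Add(25793, 34200) = 59993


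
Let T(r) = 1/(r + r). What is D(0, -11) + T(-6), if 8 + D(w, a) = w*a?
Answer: -97/12 ≈ -8.0833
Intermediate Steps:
D(w, a) = -8 + a*w (D(w, a) = -8 + w*a = -8 + a*w)
T(r) = 1/(2*r)
D(0, -11) + T(-6) = (-8 - 11*0) + (½)/(-6) = (-8 + 0) + (½)*(-⅙) = -8 - 1/12 = -97/12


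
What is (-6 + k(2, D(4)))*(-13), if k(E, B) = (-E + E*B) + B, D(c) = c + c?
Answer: -208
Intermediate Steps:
D(c) = 2*c
k(E, B) = B - E + B*E (k(E, B) = (-E + B*E) + B = B - E + B*E)
(-6 + k(2, D(4)))*(-13) = (-6 + (2*4 - 1*2 + (2*4)*2))*(-13) = (-6 + (8 - 2 + 8*2))*(-13) = (-6 + (8 - 2 + 16))*(-13) = (-6 + 22)*(-13) = 16*(-13) = -208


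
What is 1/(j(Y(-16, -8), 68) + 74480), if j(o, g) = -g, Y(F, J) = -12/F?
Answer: 1/74412 ≈ 1.3439e-5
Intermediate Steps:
1/(j(Y(-16, -8), 68) + 74480) = 1/(-1*68 + 74480) = 1/(-68 + 74480) = 1/74412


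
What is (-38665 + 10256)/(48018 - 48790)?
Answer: 28409/772 ≈ 36.799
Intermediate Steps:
(-38665 + 10256)/(48018 - 48790) = -28409/(-772) = -28409*(-1/772) = 28409/772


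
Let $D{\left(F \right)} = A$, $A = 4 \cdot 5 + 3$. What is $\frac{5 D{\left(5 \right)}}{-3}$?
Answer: $- \frac{115}{3} \approx -38.333$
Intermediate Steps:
$A = 23$ ($A = 20 + 3 = 23$)
$D{\left(F \right)} = 23$
$\frac{5 D{\left(5 \right)}}{-3} = \frac{5 \cdot 23}{-3} = 115 \left(- \frac{1}{3}\right) = - \frac{115}{3}$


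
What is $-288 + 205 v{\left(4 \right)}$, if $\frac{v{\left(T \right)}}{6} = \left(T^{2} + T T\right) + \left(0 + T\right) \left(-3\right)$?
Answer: $24312$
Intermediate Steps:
$v{\left(T \right)} = - 18 T + 12 T^{2}$ ($v{\left(T \right)} = 6 \left(\left(T^{2} + T T\right) + \left(0 + T\right) \left(-3\right)\right) = 6 \left(\left(T^{2} + T^{2}\right) + T \left(-3\right)\right) = 6 \left(2 T^{2} - 3 T\right) = 6 \left(- 3 T + 2 T^{2}\right) = - 18 T + 12 T^{2}$)
$-288 + 205 v{\left(4 \right)} = -288 + 205 \cdot 6 \cdot 4 \left(-3 + 2 \cdot 4\right) = -288 + 205 \cdot 6 \cdot 4 \left(-3 + 8\right) = -288 + 205 \cdot 6 \cdot 4 \cdot 5 = -288 + 205 \cdot 120 = -288 + 24600 = 24312$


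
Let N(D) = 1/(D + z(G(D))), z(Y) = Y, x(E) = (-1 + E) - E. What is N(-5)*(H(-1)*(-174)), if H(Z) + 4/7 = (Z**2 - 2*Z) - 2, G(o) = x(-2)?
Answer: 87/7 ≈ 12.429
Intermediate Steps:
x(E) = -1
G(o) = -1
H(Z) = -18/7 + Z**2 - 2*Z (H(Z) = -4/7 + ((Z**2 - 2*Z) - 2) = -4/7 + (-2 + Z**2 - 2*Z) = -18/7 + Z**2 - 2*Z)
N(D) = 1/(-1 + D) (N(D) = 1/(D - 1) = 1/(-1 + D))
N(-5)*(H(-1)*(-174)) = ((-18/7 + (-1)**2 - 2*(-1))*(-174))/(-1 - 5) = ((-18/7 + 1 + 2)*(-174))/(-6) = -(-174)/14 = -1/6*(-522/7) = 87/7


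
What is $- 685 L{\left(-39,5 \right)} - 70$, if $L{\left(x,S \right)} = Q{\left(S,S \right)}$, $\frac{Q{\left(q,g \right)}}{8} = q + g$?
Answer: $-54870$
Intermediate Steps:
$Q{\left(q,g \right)} = 8 g + 8 q$ ($Q{\left(q,g \right)} = 8 \left(q + g\right) = 8 \left(g + q\right) = 8 g + 8 q$)
$L{\left(x,S \right)} = 16 S$ ($L{\left(x,S \right)} = 8 S + 8 S = 16 S$)
$- 685 L{\left(-39,5 \right)} - 70 = - 685 \cdot 16 \cdot 5 - 70 = \left(-685\right) 80 - 70 = -54800 - 70 = -54870$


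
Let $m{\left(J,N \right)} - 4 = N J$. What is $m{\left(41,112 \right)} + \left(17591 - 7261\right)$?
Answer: $14926$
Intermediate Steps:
$m{\left(J,N \right)} = 4 + J N$ ($m{\left(J,N \right)} = 4 + N J = 4 + J N$)
$m{\left(41,112 \right)} + \left(17591 - 7261\right) = \left(4 + 41 \cdot 112\right) + \left(17591 - 7261\right) = \left(4 + 4592\right) + 10330 = 4596 + 10330 = 14926$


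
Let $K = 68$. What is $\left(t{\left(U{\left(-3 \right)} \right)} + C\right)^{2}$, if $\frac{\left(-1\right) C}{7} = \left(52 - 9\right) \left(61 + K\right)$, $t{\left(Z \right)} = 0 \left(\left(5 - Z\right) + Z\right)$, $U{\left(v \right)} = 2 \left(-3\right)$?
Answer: $1507691241$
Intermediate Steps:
$U{\left(v \right)} = -6$
$t{\left(Z \right)} = 0$ ($t{\left(Z \right)} = 0 \cdot 5 = 0$)
$C = -38829$ ($C = - 7 \left(52 - 9\right) \left(61 + 68\right) = - 7 \cdot 43 \cdot 129 = \left(-7\right) 5547 = -38829$)
$\left(t{\left(U{\left(-3 \right)} \right)} + C\right)^{2} = \left(0 - 38829\right)^{2} = \left(-38829\right)^{2} = 1507691241$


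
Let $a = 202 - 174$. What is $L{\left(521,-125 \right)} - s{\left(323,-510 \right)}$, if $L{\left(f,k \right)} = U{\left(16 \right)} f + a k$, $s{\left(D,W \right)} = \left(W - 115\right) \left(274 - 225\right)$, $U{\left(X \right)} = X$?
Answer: $35461$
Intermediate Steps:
$a = 28$ ($a = 202 - 174 = 28$)
$s{\left(D,W \right)} = -5635 + 49 W$ ($s{\left(D,W \right)} = \left(-115 + W\right) 49 = -5635 + 49 W$)
$L{\left(f,k \right)} = 16 f + 28 k$
$L{\left(521,-125 \right)} - s{\left(323,-510 \right)} = \left(16 \cdot 521 + 28 \left(-125\right)\right) - \left(-5635 + 49 \left(-510\right)\right) = \left(8336 - 3500\right) - \left(-5635 - 24990\right) = 4836 - -30625 = 4836 + 30625 = 35461$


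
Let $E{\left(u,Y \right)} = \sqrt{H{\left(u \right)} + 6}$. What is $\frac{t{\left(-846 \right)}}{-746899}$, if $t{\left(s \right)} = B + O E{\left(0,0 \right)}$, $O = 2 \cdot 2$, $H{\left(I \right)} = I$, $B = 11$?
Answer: $- \frac{11}{746899} - \frac{4 \sqrt{6}}{746899} \approx -2.7846 \cdot 10^{-5}$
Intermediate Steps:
$E{\left(u,Y \right)} = \sqrt{6 + u}$ ($E{\left(u,Y \right)} = \sqrt{u + 6} = \sqrt{6 + u}$)
$O = 4$
$t{\left(s \right)} = 11 + 4 \sqrt{6}$ ($t{\left(s \right)} = 11 + 4 \sqrt{6 + 0} = 11 + 4 \sqrt{6}$)
$\frac{t{\left(-846 \right)}}{-746899} = \frac{11 + 4 \sqrt{6}}{-746899} = \left(11 + 4 \sqrt{6}\right) \left(- \frac{1}{746899}\right) = - \frac{11}{746899} - \frac{4 \sqrt{6}}{746899}$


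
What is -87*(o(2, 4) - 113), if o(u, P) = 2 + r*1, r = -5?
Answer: 10092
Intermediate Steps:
o(u, P) = -3 (o(u, P) = 2 - 5*1 = 2 - 5 = -3)
-87*(o(2, 4) - 113) = -87*(-3 - 113) = -87*(-116) = 10092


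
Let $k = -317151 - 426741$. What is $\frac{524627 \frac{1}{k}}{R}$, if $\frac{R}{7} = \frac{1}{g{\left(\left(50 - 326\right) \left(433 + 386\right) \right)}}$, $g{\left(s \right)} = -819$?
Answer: $\frac{20460453}{247964} \approx 82.514$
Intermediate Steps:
$k = -743892$
$R = - \frac{1}{117}$ ($R = \frac{7}{-819} = 7 \left(- \frac{1}{819}\right) = - \frac{1}{117} \approx -0.008547$)
$\frac{524627 \frac{1}{k}}{R} = \frac{524627 \frac{1}{-743892}}{- \frac{1}{117}} = 524627 \left(- \frac{1}{743892}\right) \left(-117\right) = \left(- \frac{524627}{743892}\right) \left(-117\right) = \frac{20460453}{247964}$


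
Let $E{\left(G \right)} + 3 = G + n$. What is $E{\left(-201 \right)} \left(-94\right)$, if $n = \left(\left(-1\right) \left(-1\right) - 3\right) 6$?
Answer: $20304$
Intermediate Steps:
$n = -12$ ($n = \left(1 - 3\right) 6 = \left(-2\right) 6 = -12$)
$E{\left(G \right)} = -15 + G$ ($E{\left(G \right)} = -3 + \left(G - 12\right) = -3 + \left(-12 + G\right) = -15 + G$)
$E{\left(-201 \right)} \left(-94\right) = \left(-15 - 201\right) \left(-94\right) = \left(-216\right) \left(-94\right) = 20304$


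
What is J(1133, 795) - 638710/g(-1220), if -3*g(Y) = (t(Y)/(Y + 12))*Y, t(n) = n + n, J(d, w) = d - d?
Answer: -28933563/37210 ≈ -777.58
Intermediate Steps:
J(d, w) = 0
t(n) = 2*n
g(Y) = -2*Y**2/(3*(12 + Y)) (g(Y) = -(2*Y)/(Y + 12)*Y/3 = -(2*Y)/(12 + Y)*Y/3 = -2*Y/(12 + Y)*Y/3 = -2*Y**2/(3*(12 + Y)))
J(1133, 795) - 638710/g(-1220) = 0 - 638710/((-2*(-1220)**2/(36 + 3*(-1220)))) = 0 - 638710/((-2*1488400/(36 - 3660))) = 0 - 638710/((-2*1488400/(-3624))) = 0 - 638710/((-2*1488400*(-1/3624))) = 0 - 638710/372100/453 = 0 - 638710*453/372100 = 0 - 1*28933563/37210 = 0 - 28933563/37210 = -28933563/37210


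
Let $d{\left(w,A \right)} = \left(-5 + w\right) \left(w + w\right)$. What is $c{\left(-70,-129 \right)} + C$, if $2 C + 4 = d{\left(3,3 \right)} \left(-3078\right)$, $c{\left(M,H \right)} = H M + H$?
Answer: $27367$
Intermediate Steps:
$d{\left(w,A \right)} = 2 w \left(-5 + w\right)$ ($d{\left(w,A \right)} = \left(-5 + w\right) 2 w = 2 w \left(-5 + w\right)$)
$c{\left(M,H \right)} = H + H M$
$C = 18466$ ($C = -2 + \frac{2 \cdot 3 \left(-5 + 3\right) \left(-3078\right)}{2} = -2 + \frac{2 \cdot 3 \left(-2\right) \left(-3078\right)}{2} = -2 + \frac{\left(-12\right) \left(-3078\right)}{2} = -2 + \frac{1}{2} \cdot 36936 = -2 + 18468 = 18466$)
$c{\left(-70,-129 \right)} + C = - 129 \left(1 - 70\right) + 18466 = \left(-129\right) \left(-69\right) + 18466 = 8901 + 18466 = 27367$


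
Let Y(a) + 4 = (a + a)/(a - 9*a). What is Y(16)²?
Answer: 289/16 ≈ 18.063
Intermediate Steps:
Y(a) = -17/4 (Y(a) = -4 + (a + a)/(a - 9*a) = -4 + (2*a)/((-8*a)) = -4 + (2*a)*(-1/(8*a)) = -4 - ¼ = -17/4)
Y(16)² = (-17/4)² = 289/16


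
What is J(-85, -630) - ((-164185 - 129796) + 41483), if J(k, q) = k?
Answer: 252413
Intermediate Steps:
J(-85, -630) - ((-164185 - 129796) + 41483) = -85 - ((-164185 - 129796) + 41483) = -85 - (-293981 + 41483) = -85 - 1*(-252498) = -85 + 252498 = 252413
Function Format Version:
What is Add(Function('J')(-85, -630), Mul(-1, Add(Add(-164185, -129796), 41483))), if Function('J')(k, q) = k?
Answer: 252413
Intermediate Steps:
Add(Function('J')(-85, -630), Mul(-1, Add(Add(-164185, -129796), 41483))) = Add(-85, Mul(-1, Add(Add(-164185, -129796), 41483))) = Add(-85, Mul(-1, Add(-293981, 41483))) = Add(-85, Mul(-1, -252498)) = Add(-85, 252498) = 252413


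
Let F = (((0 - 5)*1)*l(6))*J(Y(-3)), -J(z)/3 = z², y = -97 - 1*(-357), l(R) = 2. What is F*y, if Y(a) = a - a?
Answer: 0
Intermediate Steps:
Y(a) = 0
y = 260 (y = -97 + 357 = 260)
J(z) = -3*z²
F = 0 (F = (((0 - 5)*1)*2)*(-3*0²) = (-5*1*2)*(-3*0) = -5*2*0 = -10*0 = 0)
F*y = 0*260 = 0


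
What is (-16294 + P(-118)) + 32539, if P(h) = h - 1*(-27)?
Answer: 16154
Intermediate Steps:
P(h) = 27 + h (P(h) = h + 27 = 27 + h)
(-16294 + P(-118)) + 32539 = (-16294 + (27 - 118)) + 32539 = (-16294 - 91) + 32539 = -16385 + 32539 = 16154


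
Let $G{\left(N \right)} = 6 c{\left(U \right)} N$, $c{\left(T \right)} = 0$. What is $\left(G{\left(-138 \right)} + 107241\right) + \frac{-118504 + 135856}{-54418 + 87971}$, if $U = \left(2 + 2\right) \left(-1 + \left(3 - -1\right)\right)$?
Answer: $\frac{3598274625}{33553} \approx 1.0724 \cdot 10^{5}$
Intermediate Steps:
$U = 12$ ($U = 4 \left(-1 + \left(3 + 1\right)\right) = 4 \left(-1 + 4\right) = 4 \cdot 3 = 12$)
$G{\left(N \right)} = 0$ ($G{\left(N \right)} = 6 \cdot 0 N = 0 N = 0$)
$\left(G{\left(-138 \right)} + 107241\right) + \frac{-118504 + 135856}{-54418 + 87971} = \left(0 + 107241\right) + \frac{-118504 + 135856}{-54418 + 87971} = 107241 + \frac{17352}{33553} = \frac{3598274625}{33553}$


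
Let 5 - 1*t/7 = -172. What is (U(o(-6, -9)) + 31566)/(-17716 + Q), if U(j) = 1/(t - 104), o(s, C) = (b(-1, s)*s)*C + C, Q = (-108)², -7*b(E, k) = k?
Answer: -35827411/6869020 ≈ -5.2158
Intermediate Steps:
t = 1239 (t = 35 - 7*(-172) = 35 + 1204 = 1239)
b(E, k) = -k/7
Q = 11664
o(s, C) = C - C*s²/7 (o(s, C) = ((-s/7)*s)*C + C = (-s²/7)*C + C = -C*s²/7 + C = C - C*s²/7)
U(j) = 1/1135 (U(j) = 1/(1239 - 104) = 1/1135)
(U(o(-6, -9)) + 31566)/(-17716 + Q) = (1/1135 + 31566)/(-17716 + 11664) = (35827411/1135)/(-6052) = (35827411/1135)*(-1/6052) = -35827411/6869020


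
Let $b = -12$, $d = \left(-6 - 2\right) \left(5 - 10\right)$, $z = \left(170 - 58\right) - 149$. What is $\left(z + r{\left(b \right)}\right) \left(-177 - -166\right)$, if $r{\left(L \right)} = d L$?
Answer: $5687$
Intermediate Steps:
$z = -37$ ($z = 112 - 149 = -37$)
$d = 40$ ($d = \left(-8\right) \left(-5\right) = 40$)
$r{\left(L \right)} = 40 L$
$\left(z + r{\left(b \right)}\right) \left(-177 - -166\right) = \left(-37 + 40 \left(-12\right)\right) \left(-177 - -166\right) = \left(-37 - 480\right) \left(-177 + 166\right) = \left(-517\right) \left(-11\right) = 5687$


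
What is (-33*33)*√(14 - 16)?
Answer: -1089*I*√2 ≈ -1540.1*I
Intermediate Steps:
(-33*33)*√(14 - 16) = -1089*I*√2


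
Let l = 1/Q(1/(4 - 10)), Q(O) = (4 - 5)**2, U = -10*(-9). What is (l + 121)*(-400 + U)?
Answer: -37820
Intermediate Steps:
U = 90
Q(O) = 1 (Q(O) = (-1)**2 = 1)
l = 1 (l = 1/1 = 1)
(l + 121)*(-400 + U) = (1 + 121)*(-400 + 90) = 122*(-310) = -37820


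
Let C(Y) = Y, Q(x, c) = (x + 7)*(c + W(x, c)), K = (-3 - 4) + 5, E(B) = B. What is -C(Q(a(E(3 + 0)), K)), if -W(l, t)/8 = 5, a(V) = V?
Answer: 420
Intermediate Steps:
K = -2 (K = -7 + 5 = -2)
W(l, t) = -40 (W(l, t) = -8*5 = -40)
Q(x, c) = (-40 + c)*(7 + x) (Q(x, c) = (x + 7)*(c - 40) = (7 + x)*(-40 + c) = (-40 + c)*(7 + x))
-C(Q(a(E(3 + 0)), K)) = -(-280 - 40*(3 + 0) + 7*(-2) - 2*(3 + 0)) = -(-280 - 40*3 - 14 - 2*3) = -(-280 - 120 - 14 - 6) = -1*(-420) = 420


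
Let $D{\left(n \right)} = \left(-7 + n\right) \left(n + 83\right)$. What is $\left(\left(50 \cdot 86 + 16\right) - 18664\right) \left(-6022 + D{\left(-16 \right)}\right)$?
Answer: $108513924$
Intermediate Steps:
$D{\left(n \right)} = \left(-7 + n\right) \left(83 + n\right)$
$\left(\left(50 \cdot 86 + 16\right) - 18664\right) \left(-6022 + D{\left(-16 \right)}\right) = \left(\left(50 \cdot 86 + 16\right) - 18664\right) \left(-6022 + \left(-581 + \left(-16\right)^{2} + 76 \left(-16\right)\right)\right) = \left(\left(4300 + 16\right) - 18664\right) \left(-6022 - 1541\right) = \left(4316 - 18664\right) \left(-6022 - 1541\right) = \left(-14348\right) \left(-7563\right) = 108513924$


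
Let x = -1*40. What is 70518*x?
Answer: -2820720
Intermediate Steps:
x = -40
70518*x = 70518*(-40) = -2820720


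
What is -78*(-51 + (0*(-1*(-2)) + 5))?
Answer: 3588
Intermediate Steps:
-78*(-51 + (0*(-1*(-2)) + 5)) = -78*(-51 + (0*2 + 5)) = -78*(-51 + (0 + 5)) = -78*(-51 + 5) = -78*(-46) = 3588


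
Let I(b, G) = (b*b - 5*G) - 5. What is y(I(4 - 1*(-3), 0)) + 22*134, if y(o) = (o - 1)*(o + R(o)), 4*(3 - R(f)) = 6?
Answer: 9809/2 ≈ 4904.5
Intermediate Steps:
R(f) = 3/2 (R(f) = 3 - ¼*6 = 3 - 3/2 = 3/2)
I(b, G) = -5 + b² - 5*G (I(b, G) = (b² - 5*G) - 5 = -5 + b² - 5*G)
y(o) = (-1 + o)*(3/2 + o) (y(o) = (o - 1)*(o + 3/2) = (-1 + o)*(3/2 + o))
y(I(4 - 1*(-3), 0)) + 22*134 = (-3/2 + (-5 + (4 - 1*(-3))² - 5*0)² + (-5 + (4 - 1*(-3))² - 5*0)/2) + 22*134 = (-3/2 + (-5 + (4 + 3)² + 0)² + (-5 + (4 + 3)² + 0)/2) + 2948 = (-3/2 + (-5 + 7² + 0)² + (-5 + 7² + 0)/2) + 2948 = (-3/2 + (-5 + 49 + 0)² + (-5 + 49 + 0)/2) + 2948 = (-3/2 + 44² + (½)*44) + 2948 = (-3/2 + 1936 + 22) + 2948 = 3913/2 + 2948 = 9809/2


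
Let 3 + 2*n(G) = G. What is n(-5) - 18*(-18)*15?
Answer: 4856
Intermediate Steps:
n(G) = -3/2 + G/2
n(-5) - 18*(-18)*15 = (-3/2 + (½)*(-5)) - 18*(-18)*15 = (-3/2 - 5/2) + 324*15 = -4 + 4860 = 4856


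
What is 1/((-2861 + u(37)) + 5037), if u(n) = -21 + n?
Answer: 1/2192 ≈ 0.00045620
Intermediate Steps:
1/((-2861 + u(37)) + 5037) = 1/((-2861 + (-21 + 37)) + 5037) = 1/((-2861 + 16) + 5037) = 1/(-2845 + 5037) = 1/2192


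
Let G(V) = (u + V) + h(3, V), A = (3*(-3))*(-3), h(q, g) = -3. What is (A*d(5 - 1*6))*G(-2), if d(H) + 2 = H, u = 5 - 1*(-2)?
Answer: -162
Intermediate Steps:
u = 7 (u = 5 + 2 = 7)
A = 27 (A = -9*(-3) = 27)
d(H) = -2 + H
G(V) = 4 + V (G(V) = (7 + V) - 3 = 4 + V)
(A*d(5 - 1*6))*G(-2) = (27*(-2 + (5 - 1*6)))*(4 - 2) = (27*(-2 + (5 - 6)))*2 = (27*(-2 - 1))*2 = (27*(-3))*2 = -81*2 = -162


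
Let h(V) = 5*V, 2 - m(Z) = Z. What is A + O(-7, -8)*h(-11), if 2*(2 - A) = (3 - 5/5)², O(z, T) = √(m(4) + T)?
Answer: -55*I*√10 ≈ -173.93*I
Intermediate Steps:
m(Z) = 2 - Z
O(z, T) = √(-2 + T) (O(z, T) = √((2 - 1*4) + T) = √((2 - 4) + T) = √(-2 + T))
A = 0 (A = 2 - (3 - 5/5)²/2 = 2 - (3 - 5*⅕)²/2 = 2 - (3 - 1)²/2 = 2 - ½*2² = 2 - ½*4 = 2 - 2 = 0)
A + O(-7, -8)*h(-11) = 0 + √(-2 - 8)*(5*(-11)) = 0 + √(-10)*(-55) = 0 + (I*√10)*(-55) = 0 - 55*I*√10 = -55*I*√10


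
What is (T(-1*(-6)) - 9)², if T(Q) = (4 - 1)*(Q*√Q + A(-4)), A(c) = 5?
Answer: 1980 + 216*√6 ≈ 2509.1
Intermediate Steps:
T(Q) = 15 + 3*Q^(3/2) (T(Q) = (4 - 1)*(Q*√Q + 5) = 3*(Q^(3/2) + 5) = 3*(5 + Q^(3/2)) = 15 + 3*Q^(3/2))
(T(-1*(-6)) - 9)² = ((15 + 3*(-1*(-6))^(3/2)) - 9)² = ((15 + 3*6^(3/2)) - 9)² = ((15 + 3*(6*√6)) - 9)² = ((15 + 18*√6) - 9)² = (6 + 18*√6)²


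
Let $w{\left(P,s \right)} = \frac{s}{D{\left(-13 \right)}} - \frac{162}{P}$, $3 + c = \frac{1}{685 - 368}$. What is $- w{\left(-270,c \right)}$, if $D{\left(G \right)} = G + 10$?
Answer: $- \frac{7603}{4755} \approx -1.5989$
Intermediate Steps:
$D{\left(G \right)} = 10 + G$
$c = - \frac{950}{317}$ ($c = -3 + \frac{1}{685 - 368} = -3 + \frac{1}{317} = - \frac{950}{317} \approx -2.9968$)
$w{\left(P,s \right)} = - \frac{162}{P} - \frac{s}{3}$ ($w{\left(P,s \right)} = \frac{s}{10 - 13} - \frac{162}{P} = \frac{s}{-3} - \frac{162}{P} = s \left(- \frac{1}{3}\right) - \frac{162}{P} = - \frac{s}{3} - \frac{162}{P} = - \frac{162}{P} - \frac{s}{3}$)
$- w{\left(-270,c \right)} = - (- \frac{162}{-270} - - \frac{950}{951}) = - (\left(-162\right) \left(- \frac{1}{270}\right) + \frac{950}{951}) = - (\frac{3}{5} + \frac{950}{951}) = \left(-1\right) \frac{7603}{4755} = - \frac{7603}{4755}$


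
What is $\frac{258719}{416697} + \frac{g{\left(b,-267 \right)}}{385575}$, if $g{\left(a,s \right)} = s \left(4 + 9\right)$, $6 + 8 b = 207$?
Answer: $\frac{32769741046}{53555981925} \approx 0.61188$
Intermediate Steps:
$b = \frac{201}{8}$ ($b = - \frac{3}{4} + \frac{1}{8} \cdot 207 = - \frac{3}{4} + \frac{207}{8} = \frac{201}{8} \approx 25.125$)
$g{\left(a,s \right)} = 13 s$ ($g{\left(a,s \right)} = s 13 = 13 s$)
$\frac{258719}{416697} + \frac{g{\left(b,-267 \right)}}{385575} = \frac{258719}{416697} + \frac{13 \left(-267\right)}{385575} = 258719 \cdot \frac{1}{416697} - \frac{1157}{128525} = \frac{258719}{416697} - \frac{1157}{128525} = \frac{32769741046}{53555981925}$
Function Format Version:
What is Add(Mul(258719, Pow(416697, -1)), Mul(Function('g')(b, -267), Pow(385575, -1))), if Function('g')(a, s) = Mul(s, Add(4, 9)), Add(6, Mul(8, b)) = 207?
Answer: Rational(32769741046, 53555981925) ≈ 0.61188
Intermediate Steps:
b = Rational(201, 8) (b = Add(Rational(-3, 4), Mul(Rational(1, 8), 207)) = Add(Rational(-3, 4), Rational(207, 8)) = Rational(201, 8) ≈ 25.125)
Function('g')(a, s) = Mul(13, s) (Function('g')(a, s) = Mul(s, 13) = Mul(13, s))
Add(Mul(258719, Pow(416697, -1)), Mul(Function('g')(b, -267), Pow(385575, -1))) = Add(Mul(258719, Pow(416697, -1)), Mul(Mul(13, -267), Pow(385575, -1))) = Add(Mul(258719, Rational(1, 416697)), Mul(-3471, Rational(1, 385575))) = Add(Rational(258719, 416697), Rational(-1157, 128525)) = Rational(32769741046, 53555981925)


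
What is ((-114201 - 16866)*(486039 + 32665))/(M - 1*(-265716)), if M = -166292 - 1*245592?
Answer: 8498122146/18271 ≈ 4.6512e+5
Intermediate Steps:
M = -411884 (M = -166292 - 245592 = -411884)
((-114201 - 16866)*(486039 + 32665))/(M - 1*(-265716)) = ((-114201 - 16866)*(486039 + 32665))/(-411884 - 1*(-265716)) = (-131067*518704)/(-411884 + 265716) = -67984977168/(-146168) = -67984977168*(-1/146168) = 8498122146/18271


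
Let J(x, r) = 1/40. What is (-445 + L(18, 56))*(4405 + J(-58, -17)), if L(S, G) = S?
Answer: -75237827/40 ≈ -1.8809e+6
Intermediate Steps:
J(x, r) = 1/40
(-445 + L(18, 56))*(4405 + J(-58, -17)) = (-445 + 18)*(4405 + 1/40) = -427*176201/40 = -75237827/40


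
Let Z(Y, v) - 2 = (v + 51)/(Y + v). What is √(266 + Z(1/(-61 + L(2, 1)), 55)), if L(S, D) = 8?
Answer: √573016245/1457 ≈ 16.429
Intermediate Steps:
Z(Y, v) = 2 + (51 + v)/(Y + v) (Z(Y, v) = 2 + (v + 51)/(Y + v) = 2 + (51 + v)/(Y + v))
√(266 + Z(1/(-61 + L(2, 1)), 55)) = √(266 + (51 + 2/(-61 + 8) + 3*55)/(1/(-61 + 8) + 55)) = √(266 + (51 + 2/(-53) + 165)/(1/(-53) + 55)) = √(266 + (51 + 2*(-1/53) + 165)/(-1/53 + 55)) = √(266 + (51 - 2/53 + 165)/(2914/53)) = √(266 + (53/2914)*(11446/53)) = √(266 + 5723/1457) = √(393285/1457) = √573016245/1457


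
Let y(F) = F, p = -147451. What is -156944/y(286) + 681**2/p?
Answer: -11637092695/21085493 ≈ -551.90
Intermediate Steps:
-156944/y(286) + 681**2/p = -156944/286 + 681**2/(-147451) = -156944*1/286 + 463761*(-1/147451) = -78472/143 - 463761/147451 = -11637092695/21085493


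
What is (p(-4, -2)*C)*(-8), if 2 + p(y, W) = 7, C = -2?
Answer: 80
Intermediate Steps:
p(y, W) = 5 (p(y, W) = -2 + 7 = 5)
(p(-4, -2)*C)*(-8) = (5*(-2))*(-8) = -10*(-8) = 80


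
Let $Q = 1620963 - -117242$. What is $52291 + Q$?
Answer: $1790496$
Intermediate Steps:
$Q = 1738205$ ($Q = 1620963 + 117242 = 1738205$)
$52291 + Q = 52291 + 1738205 = 1790496$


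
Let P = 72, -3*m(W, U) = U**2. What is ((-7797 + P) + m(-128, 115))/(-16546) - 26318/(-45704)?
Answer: 742499621/567163788 ≈ 1.3091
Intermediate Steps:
m(W, U) = -U**2/3
((-7797 + P) + m(-128, 115))/(-16546) - 26318/(-45704) = ((-7797 + 72) - 1/3*115**2)/(-16546) - 26318/(-45704) = (-7725 - 1/3*13225)*(-1/16546) - 26318*(-1/45704) = (-7725 - 13225/3)*(-1/16546) + 13159/22852 = -36400/3*(-1/16546) + 13159/22852 = 18200/24819 + 13159/22852 = 742499621/567163788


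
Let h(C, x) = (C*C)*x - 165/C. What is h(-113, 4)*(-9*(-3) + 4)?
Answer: 178924343/113 ≈ 1.5834e+6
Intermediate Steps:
h(C, x) = -165/C + x*C**2 (h(C, x) = C**2*x - 165/C = x*C**2 - 165/C = -165/C + x*C**2)
h(-113, 4)*(-9*(-3) + 4) = ((-165 + 4*(-113)**3)/(-113))*(-9*(-3) + 4) = (-(-165 + 4*(-1442897))/113)*(27 + 4) = -(-165 - 5771588)/113*31 = -1/113*(-5771753)*31 = (5771753/113)*31 = 178924343/113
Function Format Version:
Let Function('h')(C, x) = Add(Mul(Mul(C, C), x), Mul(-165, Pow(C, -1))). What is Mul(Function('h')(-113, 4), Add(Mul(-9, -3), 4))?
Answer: Rational(178924343, 113) ≈ 1.5834e+6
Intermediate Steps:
Function('h')(C, x) = Add(Mul(-165, Pow(C, -1)), Mul(x, Pow(C, 2))) (Function('h')(C, x) = Add(Mul(Pow(C, 2), x), Mul(-165, Pow(C, -1))) = Add(Mul(x, Pow(C, 2)), Mul(-165, Pow(C, -1))) = Add(Mul(-165, Pow(C, -1)), Mul(x, Pow(C, 2))))
Mul(Function('h')(-113, 4), Add(Mul(-9, -3), 4)) = Mul(Mul(Pow(-113, -1), Add(-165, Mul(4, Pow(-113, 3)))), Add(Mul(-9, -3), 4)) = Mul(Mul(Rational(-1, 113), Add(-165, Mul(4, -1442897))), Add(27, 4)) = Mul(Mul(Rational(-1, 113), Add(-165, -5771588)), 31) = Mul(Mul(Rational(-1, 113), -5771753), 31) = Mul(Rational(5771753, 113), 31) = Rational(178924343, 113)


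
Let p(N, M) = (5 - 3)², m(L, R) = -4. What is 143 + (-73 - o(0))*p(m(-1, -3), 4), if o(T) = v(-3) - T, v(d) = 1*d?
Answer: -137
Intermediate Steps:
v(d) = d
o(T) = -3 - T
p(N, M) = 4 (p(N, M) = 2² = 4)
143 + (-73 - o(0))*p(m(-1, -3), 4) = 143 + (-73 - (-3 - 1*0))*4 = 143 + (-73 - (-3 + 0))*4 = 143 + (-73 - 1*(-3))*4 = 143 + (-73 + 3)*4 = 143 - 70*4 = 143 - 280 = -137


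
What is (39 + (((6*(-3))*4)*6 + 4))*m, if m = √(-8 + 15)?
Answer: -389*√7 ≈ -1029.2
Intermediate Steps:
m = √7 ≈ 2.6458
(39 + (((6*(-3))*4)*6 + 4))*m = (39 + (((6*(-3))*4)*6 + 4))*√7 = (39 + (-18*4*6 + 4))*√7 = (39 + (-72*6 + 4))*√7 = (39 + (-432 + 4))*√7 = (39 - 428)*√7 = -389*√7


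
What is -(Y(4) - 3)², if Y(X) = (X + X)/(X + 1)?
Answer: -49/25 ≈ -1.9600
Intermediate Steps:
Y(X) = 2*X/(1 + X) (Y(X) = (2*X)/(1 + X) = 2*X/(1 + X))
-(Y(4) - 3)² = -(2*4/(1 + 4) - 3)² = -(2*4/5 - 3)² = -(2*4*(⅕) - 3)² = -(8/5 - 3)² = -(-7/5)² = -1*49/25 = -49/25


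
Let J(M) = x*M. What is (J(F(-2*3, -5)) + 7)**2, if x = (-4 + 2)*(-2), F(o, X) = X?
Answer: 169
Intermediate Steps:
x = 4 (x = -2*(-2) = 4)
J(M) = 4*M
(J(F(-2*3, -5)) + 7)**2 = (4*(-5) + 7)**2 = (-20 + 7)**2 = (-13)**2 = 169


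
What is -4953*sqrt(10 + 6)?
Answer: -19812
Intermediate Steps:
-4953*sqrt(10 + 6) = -4953*sqrt(16) = -4953*4 = -19812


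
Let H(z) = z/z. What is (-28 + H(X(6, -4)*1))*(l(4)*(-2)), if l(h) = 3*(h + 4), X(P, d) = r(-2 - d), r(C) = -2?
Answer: 1296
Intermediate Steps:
X(P, d) = -2
H(z) = 1
l(h) = 12 + 3*h (l(h) = 3*(4 + h) = 12 + 3*h)
(-28 + H(X(6, -4)*1))*(l(4)*(-2)) = (-28 + 1)*((12 + 3*4)*(-2)) = -27*(12 + 12)*(-2) = -648*(-2) = -27*(-48) = 1296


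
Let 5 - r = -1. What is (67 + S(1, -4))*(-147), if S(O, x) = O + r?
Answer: -10878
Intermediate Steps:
r = 6 (r = 5 - 1*(-1) = 5 + 1 = 6)
S(O, x) = 6 + O (S(O, x) = O + 6 = 6 + O)
(67 + S(1, -4))*(-147) = (67 + (6 + 1))*(-147) = (67 + 7)*(-147) = 74*(-147) = -10878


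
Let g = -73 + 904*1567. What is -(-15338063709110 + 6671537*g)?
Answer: 5887864906295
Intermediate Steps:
g = 1416495 (g = -73 + 1416568 = 1416495)
-(-15338063709110 + 6671537*g) = -6671537/(1/(1416495 - 2299030)) = -6671537/(1/(-882535)) = -6671537/(-1/882535) = -6671537*(-882535) = 5887864906295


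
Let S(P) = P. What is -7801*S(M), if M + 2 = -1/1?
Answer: 23403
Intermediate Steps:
M = -3 (M = -2 - 1/1 = -2 - 1*1 = -2 - 1 = -3)
-7801*S(M) = -7801*(-3) = 23403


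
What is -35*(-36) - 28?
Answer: 1232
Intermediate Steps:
-35*(-36) - 28 = 1260 - 28 = 1232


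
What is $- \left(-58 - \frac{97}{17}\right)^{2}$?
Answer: $- \frac{1172889}{289} \approx -4058.4$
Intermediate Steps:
$- \left(-58 - \frac{97}{17}\right)^{2} = - \left(- \frac{1083}{17}\right)^{2} = \left(-1\right) \frac{1172889}{289} = - \frac{1172889}{289}$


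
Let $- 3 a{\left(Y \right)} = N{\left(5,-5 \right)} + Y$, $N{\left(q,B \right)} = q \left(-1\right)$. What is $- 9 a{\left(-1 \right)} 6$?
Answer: $-108$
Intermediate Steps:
$N{\left(q,B \right)} = - q$
$a{\left(Y \right)} = \frac{5}{3} - \frac{Y}{3}$ ($a{\left(Y \right)} = - \frac{\left(-1\right) 5 + Y}{3} = - \frac{-5 + Y}{3} = \frac{5}{3} - \frac{Y}{3}$)
$- 9 a{\left(-1 \right)} 6 = - 9 \left(\frac{5}{3} - - \frac{1}{3}\right) 6 = - 9 \left(\frac{5}{3} + \frac{1}{3}\right) 6 = \left(-9\right) 2 \cdot 6 = \left(-18\right) 6 = -108$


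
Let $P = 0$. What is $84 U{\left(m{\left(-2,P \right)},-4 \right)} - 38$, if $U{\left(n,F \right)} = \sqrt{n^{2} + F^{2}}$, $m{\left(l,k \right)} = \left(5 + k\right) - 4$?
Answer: $-38 + 84 \sqrt{17} \approx 308.34$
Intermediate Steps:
$m{\left(l,k \right)} = 1 + k$
$U{\left(n,F \right)} = \sqrt{F^{2} + n^{2}}$
$84 U{\left(m{\left(-2,P \right)},-4 \right)} - 38 = 84 \sqrt{\left(-4\right)^{2} + \left(1 + 0\right)^{2}} - 38 = 84 \sqrt{16 + 1^{2}} - 38 = 84 \sqrt{16 + 1} - 38 = 84 \sqrt{17} - 38 = -38 + 84 \sqrt{17}$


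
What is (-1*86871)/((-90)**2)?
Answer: -28957/2700 ≈ -10.725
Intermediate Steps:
(-1*86871)/((-90)**2) = -86871/8100 = -86871*1/8100 = -28957/2700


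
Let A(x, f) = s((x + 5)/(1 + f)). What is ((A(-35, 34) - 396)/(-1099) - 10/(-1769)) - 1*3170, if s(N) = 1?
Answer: -6162185525/1944131 ≈ -3169.6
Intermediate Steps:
A(x, f) = 1
((A(-35, 34) - 396)/(-1099) - 10/(-1769)) - 1*3170 = ((1 - 396)/(-1099) - 10/(-1769)) - 1*3170 = (-395*(-1/1099) - 10*(-1/1769)) - 3170 = (395/1099 + 10/1769) - 3170 = 709745/1944131 - 3170 = -6162185525/1944131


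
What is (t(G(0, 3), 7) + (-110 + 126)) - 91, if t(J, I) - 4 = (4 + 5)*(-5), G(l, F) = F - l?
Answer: -116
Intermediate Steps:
t(J, I) = -41 (t(J, I) = 4 + (4 + 5)*(-5) = 4 + 9*(-5) = 4 - 45 = -41)
(t(G(0, 3), 7) + (-110 + 126)) - 91 = (-41 + (-110 + 126)) - 91 = (-41 + 16) - 91 = -25 - 91 = -116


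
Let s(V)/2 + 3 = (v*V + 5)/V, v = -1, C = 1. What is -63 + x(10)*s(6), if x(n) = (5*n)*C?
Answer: -1139/3 ≈ -379.67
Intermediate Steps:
x(n) = 5*n (x(n) = (5*n)*1 = 5*n)
s(V) = -6 + 2*(5 - V)/V (s(V) = -6 + 2*((-V + 5)/V) = -6 + 2*((5 - V)/V) = -6 + 2*(5 - V)/V)
-63 + x(10)*s(6) = -63 + (5*10)*(-8 + 10/6) = -63 + 50*(-8 + 10*(⅙)) = -63 + 50*(-8 + 5/3) = -63 + 50*(-19/3) = -63 - 950/3 = -1139/3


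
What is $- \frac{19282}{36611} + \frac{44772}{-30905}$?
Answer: $- \frac{10299806}{5214115} \approx -1.9754$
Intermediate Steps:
$- \frac{19282}{36611} + \frac{44772}{-30905} = \left(-19282\right) \frac{1}{36611} + 44772 \left(- \frac{1}{30905}\right) = - \frac{622}{1181} - \frac{6396}{4415} = - \frac{10299806}{5214115}$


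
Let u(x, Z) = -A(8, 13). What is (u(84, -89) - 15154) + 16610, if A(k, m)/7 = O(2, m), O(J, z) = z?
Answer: 1365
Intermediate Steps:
A(k, m) = 7*m
u(x, Z) = -91 (u(x, Z) = -7*13 = -1*91 = -91)
(u(84, -89) - 15154) + 16610 = (-91 - 15154) + 16610 = -15245 + 16610 = 1365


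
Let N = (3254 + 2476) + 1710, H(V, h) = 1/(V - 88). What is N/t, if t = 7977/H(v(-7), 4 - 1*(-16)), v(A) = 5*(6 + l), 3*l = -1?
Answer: -7440/475961 ≈ -0.015632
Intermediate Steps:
l = -1/3 (l = (1/3)*(-1) = -1/3 ≈ -0.33333)
v(A) = 85/3 (v(A) = 5*(6 - 1/3) = 5*(17/3) = 85/3)
H(V, h) = 1/(-88 + V)
N = 7440 (N = 5730 + 1710 = 7440)
t = -475961 (t = 7977/(1/(-88 + 85/3)) = 7977/(1/(-179/3)) = 7977/(-3/179) = 7977*(-179/3) = -475961)
N/t = 7440/(-475961) = 7440*(-1/475961) = -7440/475961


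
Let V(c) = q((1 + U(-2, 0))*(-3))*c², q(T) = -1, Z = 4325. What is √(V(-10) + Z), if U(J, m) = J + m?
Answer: 65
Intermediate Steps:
V(c) = -c²
√(V(-10) + Z) = √(-1*(-10)² + 4325) = √(-1*100 + 4325) = √(-100 + 4325) = √4225 = 65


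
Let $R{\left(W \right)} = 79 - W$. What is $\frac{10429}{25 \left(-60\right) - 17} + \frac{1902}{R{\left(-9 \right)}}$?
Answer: $\frac{983791}{66748} \approx 14.739$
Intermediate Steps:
$\frac{10429}{25 \left(-60\right) - 17} + \frac{1902}{R{\left(-9 \right)}} = \frac{10429}{25 \left(-60\right) - 17} + \frac{1902}{79 - -9} = \frac{10429}{-1500 - 17} + \frac{1902}{79 + 9} = \frac{10429}{-1517} + \frac{1902}{88} = 10429 \left(- \frac{1}{1517}\right) + 1902 \cdot \frac{1}{88} = - \frac{10429}{1517} + \frac{951}{44} = \frac{983791}{66748}$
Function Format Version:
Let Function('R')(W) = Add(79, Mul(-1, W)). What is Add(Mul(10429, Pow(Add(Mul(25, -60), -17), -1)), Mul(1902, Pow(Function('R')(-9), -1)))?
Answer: Rational(983791, 66748) ≈ 14.739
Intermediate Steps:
Add(Mul(10429, Pow(Add(Mul(25, -60), -17), -1)), Mul(1902, Pow(Function('R')(-9), -1))) = Add(Mul(10429, Pow(Add(Mul(25, -60), -17), -1)), Mul(1902, Pow(Add(79, Mul(-1, -9)), -1))) = Add(Mul(10429, Pow(Add(-1500, -17), -1)), Mul(1902, Pow(Add(79, 9), -1))) = Add(Mul(10429, Pow(-1517, -1)), Mul(1902, Pow(88, -1))) = Add(Mul(10429, Rational(-1, 1517)), Mul(1902, Rational(1, 88))) = Add(Rational(-10429, 1517), Rational(951, 44)) = Rational(983791, 66748)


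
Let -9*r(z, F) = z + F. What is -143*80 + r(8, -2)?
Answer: -34322/3 ≈ -11441.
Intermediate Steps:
r(z, F) = -F/9 - z/9 (r(z, F) = -(z + F)/9 = -(F + z)/9 = -F/9 - z/9)
-143*80 + r(8, -2) = -143*80 + (-1/9*(-2) - 1/9*8) = -11440 + (2/9 - 8/9) = -11440 - 2/3 = -34322/3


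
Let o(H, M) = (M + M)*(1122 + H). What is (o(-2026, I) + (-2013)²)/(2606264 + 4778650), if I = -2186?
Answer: 8004457/7384914 ≈ 1.0839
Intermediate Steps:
o(H, M) = 2*M*(1122 + H) (o(H, M) = (2*M)*(1122 + H) = 2*M*(1122 + H))
(o(-2026, I) + (-2013)²)/(2606264 + 4778650) = (2*(-2186)*(1122 - 2026) + (-2013)²)/(2606264 + 4778650) = (2*(-2186)*(-904) + 4052169)/7384914 = (3952288 + 4052169)*(1/7384914) = 8004457*(1/7384914) = 8004457/7384914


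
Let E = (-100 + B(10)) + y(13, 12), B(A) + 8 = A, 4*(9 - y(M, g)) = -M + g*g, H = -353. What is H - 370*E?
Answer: 89389/2 ≈ 44695.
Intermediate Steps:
y(M, g) = 9 - g²/4 + M/4 (y(M, g) = 9 - (-M + g*g)/4 = 9 - (-M + g²)/4 = 9 - (g² - M)/4 = 9 + (-g²/4 + M/4) = 9 - g²/4 + M/4)
B(A) = -8 + A
E = -487/4 (E = (-100 + (-8 + 10)) + (9 - ¼*12² + (¼)*13) = (-100 + 2) + (9 - ¼*144 + 13/4) = -98 + (9 - 36 + 13/4) = -98 - 95/4 = -487/4 ≈ -121.75)
H - 370*E = -353 - 370*(-487/4) = -353 + 90095/2 = 89389/2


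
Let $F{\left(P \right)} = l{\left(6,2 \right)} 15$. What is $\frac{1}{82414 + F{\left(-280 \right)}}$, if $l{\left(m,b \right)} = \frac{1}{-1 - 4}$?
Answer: $\frac{1}{82411} \approx 1.2134 \cdot 10^{-5}$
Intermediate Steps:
$l{\left(m,b \right)} = - \frac{1}{5}$ ($l{\left(m,b \right)} = \frac{1}{-5} = - \frac{1}{5}$)
$F{\left(P \right)} = -3$ ($F{\left(P \right)} = \left(- \frac{1}{5}\right) 15 = -3$)
$\frac{1}{82414 + F{\left(-280 \right)}} = \frac{1}{82414 - 3} = \frac{1}{82411}$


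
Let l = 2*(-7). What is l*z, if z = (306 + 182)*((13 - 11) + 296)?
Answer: -2035936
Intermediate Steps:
z = 145424 (z = 488*(2 + 296) = 488*298 = 145424)
l = -14
l*z = -14*145424 = -2035936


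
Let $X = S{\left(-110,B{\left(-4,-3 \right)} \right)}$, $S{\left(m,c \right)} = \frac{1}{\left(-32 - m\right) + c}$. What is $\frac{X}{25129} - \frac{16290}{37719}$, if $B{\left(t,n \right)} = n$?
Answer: $- \frac{1137085853}{2632890975} \approx -0.43188$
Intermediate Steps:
$S{\left(m,c \right)} = \frac{1}{-32 + c - m}$
$X = \frac{1}{75}$ ($X = \frac{1}{-32 - 3 - -110} = \frac{1}{-32 - 3 + 110} = \frac{1}{75} \approx 0.013333$)
$\frac{X}{25129} - \frac{16290}{37719} = \frac{1}{75 \cdot 25129} - \frac{16290}{37719} = \frac{1}{75} \cdot \frac{1}{25129} - \frac{1810}{4191} = \frac{1}{1884675} - \frac{1810}{4191} = - \frac{1137085853}{2632890975}$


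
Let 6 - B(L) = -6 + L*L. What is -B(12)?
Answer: 132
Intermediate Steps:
B(L) = 12 - L² (B(L) = 6 - (-6 + L*L) = 6 - (-6 + L²) = 6 + (6 - L²) = 12 - L²)
-B(12) = -(12 - 1*12²) = -(12 - 1*144) = -(12 - 144) = -1*(-132) = 132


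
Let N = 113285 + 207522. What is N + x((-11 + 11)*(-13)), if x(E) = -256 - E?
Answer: 320551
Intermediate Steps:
N = 320807
N + x((-11 + 11)*(-13)) = 320807 + (-256 - (-11 + 11)*(-13)) = 320807 + (-256 - 0*(-13)) = 320807 + (-256 - 1*0) = 320807 + (-256 + 0) = 320807 - 256 = 320551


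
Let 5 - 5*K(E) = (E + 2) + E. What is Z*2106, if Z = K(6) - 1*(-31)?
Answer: 307476/5 ≈ 61495.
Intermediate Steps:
K(E) = 3/5 - 2*E/5 (K(E) = 1 - ((E + 2) + E)/5 = 1 - ((2 + E) + E)/5 = 1 - (2 + 2*E)/5 = 1 + (-2/5 - 2*E/5) = 3/5 - 2*E/5)
Z = 146/5 (Z = (3/5 - 2/5*6) - 1*(-31) = (3/5 - 12/5) + 31 = -9/5 + 31 = 146/5 ≈ 29.200)
Z*2106 = (146/5)*2106 = 307476/5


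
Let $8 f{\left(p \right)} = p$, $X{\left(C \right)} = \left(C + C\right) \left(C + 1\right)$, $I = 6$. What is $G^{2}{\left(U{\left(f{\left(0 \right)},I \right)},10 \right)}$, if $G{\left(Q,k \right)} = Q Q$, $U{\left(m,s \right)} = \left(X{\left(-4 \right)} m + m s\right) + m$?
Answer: $0$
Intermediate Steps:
$X{\left(C \right)} = 2 C \left(1 + C\right)$
$f{\left(p \right)} = \frac{p}{8}$
$U{\left(m,s \right)} = 25 m + m s$ ($U{\left(m,s \right)} = \left(2 \left(-4\right) \left(1 - 4\right) m + m s\right) + m = \left(2 \left(-4\right) \left(-3\right) m + m s\right) + m = \left(24 m + m s\right) + m = 25 m + m s$)
$G{\left(Q,k \right)} = Q^{2}$
$G^{2}{\left(U{\left(f{\left(0 \right)},I \right)},10 \right)} = \left(\left(\frac{1}{8} \cdot 0 \left(25 + 6\right)\right)^{2}\right)^{2} = \left(\left(0 \cdot 31\right)^{2}\right)^{2} = \left(0^{2}\right)^{2} = 0^{2} = 0$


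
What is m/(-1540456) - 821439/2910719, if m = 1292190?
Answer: -2513296310397/2241917273932 ≈ -1.1210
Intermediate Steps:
m/(-1540456) - 821439/2910719 = 1292190/(-1540456) - 821439/2910719 = 1292190*(-1/1540456) - 821439*1/2910719 = -646095/770228 - 821439/2910719 = -2513296310397/2241917273932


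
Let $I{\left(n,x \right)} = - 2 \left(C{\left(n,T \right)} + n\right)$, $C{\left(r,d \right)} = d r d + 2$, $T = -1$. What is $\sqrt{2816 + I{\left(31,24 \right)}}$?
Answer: $8 \sqrt{42} \approx 51.846$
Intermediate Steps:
$C{\left(r,d \right)} = 2 + r d^{2}$ ($C{\left(r,d \right)} = r d^{2} + 2 = 2 + r d^{2}$)
$I{\left(n,x \right)} = -4 - 4 n$ ($I{\left(n,x \right)} = - 2 \left(\left(2 + n \left(-1\right)^{2}\right) + n\right) = - 2 \left(\left(2 + n 1\right) + n\right) = - 2 \left(\left(2 + n\right) + n\right) = - 2 \left(2 + 2 n\right) = -4 - 4 n$)
$\sqrt{2816 + I{\left(31,24 \right)}} = \sqrt{2816 - 128} = \sqrt{2688} = 8 \sqrt{42}$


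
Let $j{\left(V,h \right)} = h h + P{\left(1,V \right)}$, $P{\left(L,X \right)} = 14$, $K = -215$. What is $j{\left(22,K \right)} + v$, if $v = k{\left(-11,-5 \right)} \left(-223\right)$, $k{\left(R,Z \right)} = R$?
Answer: $48692$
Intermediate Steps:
$j{\left(V,h \right)} = 14 + h^{2}$ ($j{\left(V,h \right)} = h h + 14 = h^{2} + 14 = 14 + h^{2}$)
$v = 2453$ ($v = \left(-11\right) \left(-223\right) = 2453$)
$j{\left(22,K \right)} + v = \left(14 + \left(-215\right)^{2}\right) + 2453 = \left(14 + 46225\right) + 2453 = 46239 + 2453 = 48692$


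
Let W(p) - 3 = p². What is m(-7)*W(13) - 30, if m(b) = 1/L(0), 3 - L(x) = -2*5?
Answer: -218/13 ≈ -16.769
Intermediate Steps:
L(x) = 13 (L(x) = 3 - (-2)*5 = 3 - 1*(-10) = 3 + 10 = 13)
W(p) = 3 + p²
m(b) = 1/13
m(-7)*W(13) - 30 = (3 + 13²)/13 - 30 = (3 + 169)/13 - 30 = (1/13)*172 - 30 = 172/13 - 30 = -218/13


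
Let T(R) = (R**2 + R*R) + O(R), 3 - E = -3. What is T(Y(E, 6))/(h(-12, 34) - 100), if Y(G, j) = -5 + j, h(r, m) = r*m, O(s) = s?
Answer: -3/508 ≈ -0.0059055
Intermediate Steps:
E = 6 (E = 3 - 1*(-3) = 3 + 3 = 6)
h(r, m) = m*r
T(R) = R + 2*R**2 (T(R) = (R**2 + R*R) + R = (R**2 + R**2) + R = 2*R**2 + R = R + 2*R**2)
T(Y(E, 6))/(h(-12, 34) - 100) = ((-5 + 6)*(1 + 2*(-5 + 6)))/(34*(-12) - 100) = (1*(1 + 2*1))/(-408 - 100) = (1*(1 + 2))/(-508) = (1*3)*(-1/508) = 3*(-1/508) = -3/508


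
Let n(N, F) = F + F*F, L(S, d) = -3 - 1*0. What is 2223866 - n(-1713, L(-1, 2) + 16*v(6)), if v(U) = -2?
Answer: 2222676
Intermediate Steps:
L(S, d) = -3 (L(S, d) = -3 + 0 = -3)
n(N, F) = F + F**2
2223866 - n(-1713, L(-1, 2) + 16*v(6)) = 2223866 - (-3 + 16*(-2))*(1 + (-3 + 16*(-2))) = 2223866 - (-3 - 32)*(1 + (-3 - 32)) = 2223866 - (-35)*(1 - 35) = 2223866 - (-35)*(-34) = 2223866 - 1*1190 = 2223866 - 1190 = 2222676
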